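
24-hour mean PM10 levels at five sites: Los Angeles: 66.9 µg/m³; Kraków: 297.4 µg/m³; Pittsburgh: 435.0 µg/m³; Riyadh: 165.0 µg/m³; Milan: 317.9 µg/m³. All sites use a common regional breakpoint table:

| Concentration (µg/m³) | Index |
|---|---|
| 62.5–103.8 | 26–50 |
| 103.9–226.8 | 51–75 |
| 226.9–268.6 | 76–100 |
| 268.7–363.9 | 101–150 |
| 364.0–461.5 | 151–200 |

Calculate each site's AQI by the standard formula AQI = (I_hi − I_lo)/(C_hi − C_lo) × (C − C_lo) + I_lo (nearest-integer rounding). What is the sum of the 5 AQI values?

Los Angeles: row 62.5–103.8 (AQI 26–50). (50−26)·(66.9−62.5)/(103.8−62.5) + 26 = 24·4.4/41.3 + 26 ≈ 28.56 → 29.
Kraków 297.4: bracket 268.7–363.9 → index 101–150; slope 49/95.2, offset 28.7.
AQI = 101 + 49/95.2·28.7 ≈ 115.77 ⇒ 116.
Pittsburgh 435.0: bracket 364.0–461.5 → index 151–200; slope 49/97.5, offset 71.0.
AQI = 151 + 49/97.5·71.0 ≈ 186.68 ⇒ 187.
Riyadh: 165.0 lies in 103.9–226.8, so I_lo=51, I_hi=75, C_lo=103.9, C_hi=226.8.
(75−51)/(226.8−103.9) × (165.0−103.9) + 51 = 24/122.9 × 61.1 + 51 ≈ 62.93 → 63.
Milan 317.9: bracket 268.7–363.9 → index 101–150; slope 49/95.2, offset 49.2.
AQI = 101 + 49/95.2·49.2 ≈ 126.32 ⇒ 126.
AQIs: Los Angeles=29, Kraków=116, Pittsburgh=187, Riyadh=63, Milan=126. Sum = 29 + 116 + 187 + 63 + 126 = 521.

521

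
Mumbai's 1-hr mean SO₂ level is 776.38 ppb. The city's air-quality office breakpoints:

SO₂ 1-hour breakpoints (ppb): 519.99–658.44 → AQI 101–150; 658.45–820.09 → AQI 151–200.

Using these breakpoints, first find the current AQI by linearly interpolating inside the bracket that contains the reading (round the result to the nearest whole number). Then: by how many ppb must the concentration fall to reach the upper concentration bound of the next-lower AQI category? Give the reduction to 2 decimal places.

117.94

SO₂: 776.38 ∈ [658.45, 820.09] ↔ index [151, 200].
151 + (776.38−658.45)·(200−151)/(820.09−658.45) = 151 + 117.93·49/161.64 ≈ 186.75, so AQI = 187.
Current AQI 187 is in the Unhealthy range (151–200). The next-lower category tops out at AQI 150, whose upper concentration bound is 658.44 ppb.
Reduction needed = 776.38 − 658.44 = 117.94 ppb.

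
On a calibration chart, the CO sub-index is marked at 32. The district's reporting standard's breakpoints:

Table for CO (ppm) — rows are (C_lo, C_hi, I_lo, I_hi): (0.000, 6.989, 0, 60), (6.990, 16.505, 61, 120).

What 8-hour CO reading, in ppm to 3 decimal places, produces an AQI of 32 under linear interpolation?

3.727

AQI 32 lies in the 0–60 band, which corresponds to 0.000–6.989 ppm.
C = 0.000 + (32−0)×(6.989−0.000)/(60−0) = 0.000 + 32×6.989/60 ≈ 3.72747 ppm → 3.727 ppm to 3 dp.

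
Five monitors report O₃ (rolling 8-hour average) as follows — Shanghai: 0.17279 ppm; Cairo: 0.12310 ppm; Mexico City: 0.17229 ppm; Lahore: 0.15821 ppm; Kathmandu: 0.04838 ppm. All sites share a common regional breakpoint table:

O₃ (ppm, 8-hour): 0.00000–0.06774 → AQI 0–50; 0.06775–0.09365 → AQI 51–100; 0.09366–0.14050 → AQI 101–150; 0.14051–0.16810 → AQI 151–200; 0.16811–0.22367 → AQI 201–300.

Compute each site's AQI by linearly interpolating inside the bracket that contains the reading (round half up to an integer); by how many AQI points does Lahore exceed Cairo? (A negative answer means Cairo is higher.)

50

Shanghai: row 0.16811–0.22367 (AQI 201–300). (300−201)·(0.17279−0.16811)/(0.22367−0.16811) + 201 = 99·0.00468/0.05556 + 201 ≈ 209.34 → 209.
Cairo: 0.12310 ∈ [0.09366, 0.14050] ↔ index [101, 150].
101 + (0.12310−0.09366)·(150−101)/(0.14050−0.09366) = 101 + 0.02944·49/0.04684 ≈ 131.80, so AQI = 132.
Mexico City: 0.17229 lies in 0.16811–0.22367, so I_lo=201, I_hi=300, C_lo=0.16811, C_hi=0.22367.
(300−201)/(0.22367−0.16811) × (0.17229−0.16811) + 201 = 99/0.05556 × 0.00418 + 201 ≈ 208.45 → 208.
Lahore 0.15821: bracket 0.14051–0.16810 → index 151–200; slope 49/0.02759, offset 0.01770.
AQI = 151 + 49/0.02759·0.01770 ≈ 182.44 ⇒ 182.
Kathmandu: row 0.00000–0.06774 (AQI 0–50). (50−0)·(0.04838−0.00000)/(0.06774−0.00000) + 0 = 50·0.04838/0.06774 + 0 ≈ 35.71 → 36.
AQIs: Shanghai=209, Cairo=132, Mexico City=208, Lahore=182, Kathmandu=36. Lahore (182) − Cairo (132) = 50.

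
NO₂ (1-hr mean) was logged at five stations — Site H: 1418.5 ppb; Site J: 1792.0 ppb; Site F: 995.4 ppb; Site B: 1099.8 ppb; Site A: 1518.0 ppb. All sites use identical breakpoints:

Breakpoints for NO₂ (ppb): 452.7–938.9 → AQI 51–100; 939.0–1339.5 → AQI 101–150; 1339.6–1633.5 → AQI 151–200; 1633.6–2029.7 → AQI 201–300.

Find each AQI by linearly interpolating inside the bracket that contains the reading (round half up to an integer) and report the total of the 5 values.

815

Site H: 1418.5 lies in 1339.6–1633.5, so I_lo=151, I_hi=200, C_lo=1339.6, C_hi=1633.5.
(200−151)/(1633.5−1339.6) × (1418.5−1339.6) + 151 = 49/293.9 × 78.9 + 151 ≈ 164.15 → 164.
Site J 1792.0: bracket 1633.6–2029.7 → index 201–300; slope 99/396.1, offset 158.4.
AQI = 201 + 99/396.1·158.4 ≈ 240.59 ⇒ 241.
Site F: 995.4 ∈ [939.0, 1339.5] ↔ index [101, 150].
101 + (995.4−939.0)·(150−101)/(1339.5−939.0) = 101 + 56.4·49/400.5 ≈ 107.90, so AQI = 108.
Site B: 1099.8 ∈ [939.0, 1339.5] ↔ index [101, 150].
101 + (1099.8−939.0)·(150−101)/(1339.5−939.0) = 101 + 160.8·49/400.5 ≈ 120.67, so AQI = 121.
Site A: row 1339.6–1633.5 (AQI 151–200). (200−151)·(1518.0−1339.6)/(1633.5−1339.6) + 151 = 49·178.4/293.9 + 151 ≈ 180.74 → 181.
AQIs: Site H=164, Site J=241, Site F=108, Site B=121, Site A=181. Sum = 164 + 241 + 108 + 121 + 181 = 815.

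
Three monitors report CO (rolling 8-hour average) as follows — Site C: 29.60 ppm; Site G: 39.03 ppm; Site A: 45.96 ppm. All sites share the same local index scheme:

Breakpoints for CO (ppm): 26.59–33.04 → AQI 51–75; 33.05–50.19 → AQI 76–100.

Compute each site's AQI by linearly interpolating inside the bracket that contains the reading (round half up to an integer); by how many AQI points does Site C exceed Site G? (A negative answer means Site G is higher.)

Site C: row 26.59–33.04 (AQI 51–75). (75−51)·(29.60−26.59)/(33.04−26.59) + 51 = 24·3.01/6.45 + 51 ≈ 62.20 → 62.
Site G: row 33.05–50.19 (AQI 76–100). (100−76)·(39.03−33.05)/(50.19−33.05) + 76 = 24·5.98/17.14 + 76 ≈ 84.37 → 84.
Site A 45.96: bracket 33.05–50.19 → index 76–100; slope 24/17.14, offset 12.91.
AQI = 76 + 24/17.14·12.91 ≈ 94.08 ⇒ 94.
AQIs: Site C=62, Site G=84, Site A=94. Site C (62) − Site G (84) = -22.

-22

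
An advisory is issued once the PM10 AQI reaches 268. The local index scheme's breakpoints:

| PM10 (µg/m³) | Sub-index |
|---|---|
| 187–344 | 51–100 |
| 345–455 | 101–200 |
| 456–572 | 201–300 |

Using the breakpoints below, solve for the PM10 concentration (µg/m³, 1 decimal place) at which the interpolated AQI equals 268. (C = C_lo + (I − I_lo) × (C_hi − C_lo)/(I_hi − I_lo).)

AQI 268 lies in the 201–300 band, which corresponds to 456–572 µg/m³.
C = 456 + (268−201)×(572−456)/(300−201) = 456 + 67×116/99 ≈ 534.505 µg/m³ → 534.5 µg/m³ to 1 dp.

534.5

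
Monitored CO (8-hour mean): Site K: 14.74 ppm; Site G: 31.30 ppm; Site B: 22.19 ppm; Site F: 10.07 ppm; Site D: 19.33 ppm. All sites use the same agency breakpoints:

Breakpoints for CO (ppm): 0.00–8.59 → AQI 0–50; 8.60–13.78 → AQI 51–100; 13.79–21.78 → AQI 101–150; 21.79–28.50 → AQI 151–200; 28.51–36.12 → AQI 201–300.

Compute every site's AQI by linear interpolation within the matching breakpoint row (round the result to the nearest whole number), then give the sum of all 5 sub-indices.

Site K: 14.74 ∈ [13.79, 21.78] ↔ index [101, 150].
101 + (14.74−13.79)·(150−101)/(21.78−13.79) = 101 + 0.95·49/7.99 ≈ 106.83, so AQI = 107.
Site G: row 28.51–36.12 (AQI 201–300). (300−201)·(31.30−28.51)/(36.12−28.51) + 201 = 99·2.79/7.61 + 201 ≈ 237.30 → 237.
Site B: row 21.79–28.50 (AQI 151–200). (200−151)·(22.19−21.79)/(28.50−21.79) + 151 = 49·0.40/6.71 + 151 ≈ 153.92 → 154.
Site F: 10.07 ∈ [8.60, 13.78] ↔ index [51, 100].
51 + (10.07−8.60)·(100−51)/(13.78−8.60) = 51 + 1.47·49/5.18 ≈ 64.91, so AQI = 65.
Site D 19.33: bracket 13.79–21.78 → index 101–150; slope 49/7.99, offset 5.54.
AQI = 101 + 49/7.99·5.54 ≈ 134.97 ⇒ 135.
AQIs: Site K=107, Site G=237, Site B=154, Site F=65, Site D=135. Sum = 107 + 237 + 154 + 65 + 135 = 698.

698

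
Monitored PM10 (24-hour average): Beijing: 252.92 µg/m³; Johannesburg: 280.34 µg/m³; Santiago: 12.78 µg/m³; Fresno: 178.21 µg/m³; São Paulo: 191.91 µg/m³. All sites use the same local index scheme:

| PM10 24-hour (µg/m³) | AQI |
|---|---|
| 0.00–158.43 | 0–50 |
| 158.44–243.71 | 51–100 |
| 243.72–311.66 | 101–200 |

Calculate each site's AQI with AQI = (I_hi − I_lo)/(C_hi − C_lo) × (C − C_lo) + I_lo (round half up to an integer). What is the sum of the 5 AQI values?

404

Beijing 252.92: bracket 243.72–311.66 → index 101–200; slope 99/67.94, offset 9.20.
AQI = 101 + 99/67.94·9.20 ≈ 114.41 ⇒ 114.
Johannesburg: 280.34 ∈ [243.72, 311.66] ↔ index [101, 200].
101 + (280.34−243.72)·(200−101)/(311.66−243.72) = 101 + 36.62·99/67.94 ≈ 154.36, so AQI = 154.
Santiago: 12.78 ∈ [0.00, 158.43] ↔ index [0, 50].
0 + (12.78−0.00)·(50−0)/(158.43−0.00) = 0 + 12.78·50/158.43 ≈ 4.03, so AQI = 4.
Fresno: 178.21 lies in 158.44–243.71, so I_lo=51, I_hi=100, C_lo=158.44, C_hi=243.71.
(100−51)/(243.71−158.44) × (178.21−158.44) + 51 = 49/85.27 × 19.77 + 51 ≈ 62.36 → 62.
São Paulo: 191.91 lies in 158.44–243.71, so I_lo=51, I_hi=100, C_lo=158.44, C_hi=243.71.
(100−51)/(243.71−158.44) × (191.91−158.44) + 51 = 49/85.27 × 33.47 + 51 ≈ 70.23 → 70.
AQIs: Beijing=114, Johannesburg=154, Santiago=4, Fresno=62, São Paulo=70. Sum = 114 + 154 + 4 + 62 + 70 = 404.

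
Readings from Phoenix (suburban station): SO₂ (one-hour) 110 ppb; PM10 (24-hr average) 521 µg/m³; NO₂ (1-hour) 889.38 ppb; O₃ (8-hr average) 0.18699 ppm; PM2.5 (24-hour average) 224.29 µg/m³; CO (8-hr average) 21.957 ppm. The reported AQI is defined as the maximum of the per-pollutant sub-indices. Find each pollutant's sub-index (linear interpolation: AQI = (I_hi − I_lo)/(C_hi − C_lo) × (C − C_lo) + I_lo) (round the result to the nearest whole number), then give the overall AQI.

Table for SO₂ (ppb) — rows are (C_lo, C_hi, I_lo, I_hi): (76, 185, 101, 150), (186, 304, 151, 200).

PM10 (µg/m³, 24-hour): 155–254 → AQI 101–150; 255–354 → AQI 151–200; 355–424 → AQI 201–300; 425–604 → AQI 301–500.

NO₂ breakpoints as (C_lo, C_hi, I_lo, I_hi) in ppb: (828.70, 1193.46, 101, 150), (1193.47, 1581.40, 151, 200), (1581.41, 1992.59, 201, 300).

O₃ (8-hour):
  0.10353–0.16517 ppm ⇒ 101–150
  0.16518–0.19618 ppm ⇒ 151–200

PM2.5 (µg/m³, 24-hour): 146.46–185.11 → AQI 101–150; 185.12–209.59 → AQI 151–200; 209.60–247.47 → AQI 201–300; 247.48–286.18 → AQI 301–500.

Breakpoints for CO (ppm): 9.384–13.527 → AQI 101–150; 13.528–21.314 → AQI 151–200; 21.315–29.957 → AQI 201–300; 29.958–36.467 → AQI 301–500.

408

SO₂: 110 ∈ [76, 185] ↔ index [101, 150].
101 + (110−76)·(150−101)/(185−76) = 101 + 34·49/109 ≈ 116.28, so AQI = 116.
PM10: 521 lies in 425–604, so I_lo=301, I_hi=500, C_lo=425, C_hi=604.
(500−301)/(604−425) × (521−425) + 301 = 199/179 × 96 + 301 ≈ 407.73 → 408.
NO₂: 889.38 lies in 828.70–1193.46, so I_lo=101, I_hi=150, C_lo=828.70, C_hi=1193.46.
(150−101)/(1193.46−828.70) × (889.38−828.70) + 101 = 49/364.76 × 60.68 + 101 ≈ 109.15 → 109.
O₃ 0.18699: bracket 0.16518–0.19618 → index 151–200; slope 49/0.03100, offset 0.02181.
AQI = 151 + 49/0.03100·0.02181 ≈ 185.47 ⇒ 185.
PM2.5: 224.29 ∈ [209.60, 247.47] ↔ index [201, 300].
201 + (224.29−209.60)·(300−201)/(247.47−209.60) = 201 + 14.69·99/37.87 ≈ 239.40, so AQI = 239.
CO: 21.957 ∈ [21.315, 29.957] ↔ index [201, 300].
201 + (21.957−21.315)·(300−201)/(29.957−21.315) = 201 + 0.642·99/8.642 ≈ 208.35, so AQI = 208.
Sub-indices: SO₂→116, PM10→408, NO₂→109, O₃→185, PM2.5→239, CO→208. Overall AQI = max = 408; dominant pollutant is PM10.
AQI 408: Hazardous.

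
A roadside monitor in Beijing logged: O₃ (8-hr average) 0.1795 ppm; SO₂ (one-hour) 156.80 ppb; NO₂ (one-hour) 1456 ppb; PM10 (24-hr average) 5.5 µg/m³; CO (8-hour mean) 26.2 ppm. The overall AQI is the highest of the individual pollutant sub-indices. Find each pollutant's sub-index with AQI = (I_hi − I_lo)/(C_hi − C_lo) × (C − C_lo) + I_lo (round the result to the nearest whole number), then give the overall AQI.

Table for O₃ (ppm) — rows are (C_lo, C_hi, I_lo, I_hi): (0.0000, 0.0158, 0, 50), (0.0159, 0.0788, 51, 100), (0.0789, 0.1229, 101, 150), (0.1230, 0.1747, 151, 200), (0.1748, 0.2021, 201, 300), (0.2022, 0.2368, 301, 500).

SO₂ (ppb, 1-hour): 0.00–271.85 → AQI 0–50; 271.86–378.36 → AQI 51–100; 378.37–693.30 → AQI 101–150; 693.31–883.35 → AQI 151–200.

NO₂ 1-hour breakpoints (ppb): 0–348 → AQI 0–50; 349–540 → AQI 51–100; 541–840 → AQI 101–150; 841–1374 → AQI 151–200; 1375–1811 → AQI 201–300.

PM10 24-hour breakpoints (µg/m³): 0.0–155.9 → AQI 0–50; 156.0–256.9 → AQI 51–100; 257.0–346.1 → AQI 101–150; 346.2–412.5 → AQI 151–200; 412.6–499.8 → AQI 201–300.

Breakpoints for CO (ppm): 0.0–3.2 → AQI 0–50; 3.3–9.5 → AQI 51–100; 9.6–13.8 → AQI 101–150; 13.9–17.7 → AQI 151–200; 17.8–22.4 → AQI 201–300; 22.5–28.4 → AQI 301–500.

426

O₃: 0.1795 lies in 0.1748–0.2021, so I_lo=201, I_hi=300, C_lo=0.1748, C_hi=0.2021.
(300−201)/(0.2021−0.1748) × (0.1795−0.1748) + 201 = 99/0.0273 × 0.0047 + 201 ≈ 218.04 → 218.
SO₂ 156.80: bracket 0.00–271.85 → index 0–50; slope 50/271.85, offset 156.80.
AQI = 0 + 50/271.85·156.80 ≈ 28.84 ⇒ 29.
NO₂: row 1375–1811 (AQI 201–300). (300−201)·(1456−1375)/(1811−1375) + 201 = 99·81/436 + 201 ≈ 219.39 → 219.
PM10 5.5: bracket 0.0–155.9 → index 0–50; slope 50/155.9, offset 5.5.
AQI = 0 + 50/155.9·5.5 ≈ 1.76 ⇒ 2.
CO: 26.2 lies in 22.5–28.4, so I_lo=301, I_hi=500, C_lo=22.5, C_hi=28.4.
(500−301)/(28.4−22.5) × (26.2−22.5) + 301 = 199/5.9 × 3.7 + 301 ≈ 425.80 → 426.
Sub-indices: O₃→218, SO₂→29, NO₂→219, PM10→2, CO→426. Overall AQI = max = 426; dominant pollutant is CO.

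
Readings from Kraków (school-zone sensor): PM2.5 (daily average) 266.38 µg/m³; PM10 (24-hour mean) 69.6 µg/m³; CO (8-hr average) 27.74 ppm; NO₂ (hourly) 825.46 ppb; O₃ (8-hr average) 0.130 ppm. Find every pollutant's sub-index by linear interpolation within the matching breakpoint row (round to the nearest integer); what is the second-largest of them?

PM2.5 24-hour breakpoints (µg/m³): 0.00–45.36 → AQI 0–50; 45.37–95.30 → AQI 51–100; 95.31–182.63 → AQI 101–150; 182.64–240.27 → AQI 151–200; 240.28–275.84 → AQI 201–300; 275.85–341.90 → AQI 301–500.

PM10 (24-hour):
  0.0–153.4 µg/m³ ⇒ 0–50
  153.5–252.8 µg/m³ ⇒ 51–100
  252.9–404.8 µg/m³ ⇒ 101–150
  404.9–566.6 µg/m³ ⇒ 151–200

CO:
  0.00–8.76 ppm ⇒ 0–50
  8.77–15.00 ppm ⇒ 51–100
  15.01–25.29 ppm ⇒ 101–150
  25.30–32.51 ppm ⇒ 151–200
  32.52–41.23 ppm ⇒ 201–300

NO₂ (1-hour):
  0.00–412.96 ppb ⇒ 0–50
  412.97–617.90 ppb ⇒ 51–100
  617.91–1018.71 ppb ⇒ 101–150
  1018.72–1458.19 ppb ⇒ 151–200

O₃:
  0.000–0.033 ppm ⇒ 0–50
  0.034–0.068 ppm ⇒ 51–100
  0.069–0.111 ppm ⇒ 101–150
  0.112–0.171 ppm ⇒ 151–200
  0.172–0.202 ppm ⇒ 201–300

PM2.5 266.38: bracket 240.28–275.84 → index 201–300; slope 99/35.56, offset 26.10.
AQI = 201 + 99/35.56·26.10 ≈ 273.66 ⇒ 274.
PM10 69.6: bracket 0.0–153.4 → index 0–50; slope 50/153.4, offset 69.6.
AQI = 0 + 50/153.4·69.6 ≈ 22.69 ⇒ 23.
CO: row 25.30–32.51 (AQI 151–200). (200−151)·(27.74−25.30)/(32.51−25.30) + 151 = 49·2.44/7.21 + 151 ≈ 167.58 → 168.
NO₂: row 617.91–1018.71 (AQI 101–150). (150−101)·(825.46−617.91)/(1018.71−617.91) + 101 = 49·207.55/400.80 + 101 ≈ 126.37 → 126.
O₃: 0.130 lies in 0.112–0.171, so I_lo=151, I_hi=200, C_lo=0.112, C_hi=0.171.
(200−151)/(0.171−0.112) × (0.130−0.112) + 151 = 49/0.059 × 0.018 + 151 ≈ 165.95 → 166.
Sub-indices: PM2.5→274, PM10→23, CO→168, NO₂→126, O₃→166. Ranked high→low: 274, 168, 166, 126, 23. Second-highest sub-index = 168.

168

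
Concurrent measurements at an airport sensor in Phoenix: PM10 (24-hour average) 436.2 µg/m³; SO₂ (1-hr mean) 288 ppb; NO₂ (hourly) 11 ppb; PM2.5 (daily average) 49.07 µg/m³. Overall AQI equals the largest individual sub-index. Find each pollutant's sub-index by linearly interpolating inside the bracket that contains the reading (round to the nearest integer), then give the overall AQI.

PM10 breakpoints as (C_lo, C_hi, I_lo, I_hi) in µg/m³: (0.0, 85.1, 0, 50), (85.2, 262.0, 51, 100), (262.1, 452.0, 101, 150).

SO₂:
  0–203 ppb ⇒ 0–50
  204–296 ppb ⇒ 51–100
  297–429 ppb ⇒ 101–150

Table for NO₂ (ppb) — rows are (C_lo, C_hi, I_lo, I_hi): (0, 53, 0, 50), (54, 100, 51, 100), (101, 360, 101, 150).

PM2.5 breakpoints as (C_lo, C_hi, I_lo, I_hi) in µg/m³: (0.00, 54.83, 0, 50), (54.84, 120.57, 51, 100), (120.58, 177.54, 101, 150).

146

PM10: 436.2 ∈ [262.1, 452.0] ↔ index [101, 150].
101 + (436.2−262.1)·(150−101)/(452.0−262.1) = 101 + 174.1·49/189.9 ≈ 145.92, so AQI = 146.
SO₂ 288: bracket 204–296 → index 51–100; slope 49/92, offset 84.
AQI = 51 + 49/92·84 ≈ 95.74 ⇒ 96.
NO₂: 11 ∈ [0, 53] ↔ index [0, 50].
0 + (11−0)·(50−0)/(53−0) = 0 + 11·50/53 ≈ 10.38, so AQI = 10.
PM2.5: row 0.00–54.83 (AQI 0–50). (50−0)·(49.07−0.00)/(54.83−0.00) + 0 = 50·49.07/54.83 + 0 ≈ 44.75 → 45.
Sub-indices: PM10→146, SO₂→96, NO₂→10, PM2.5→45. Overall AQI = max = 146; dominant pollutant is PM10.
AQI 146: Unhealthy for Sensitive Groups.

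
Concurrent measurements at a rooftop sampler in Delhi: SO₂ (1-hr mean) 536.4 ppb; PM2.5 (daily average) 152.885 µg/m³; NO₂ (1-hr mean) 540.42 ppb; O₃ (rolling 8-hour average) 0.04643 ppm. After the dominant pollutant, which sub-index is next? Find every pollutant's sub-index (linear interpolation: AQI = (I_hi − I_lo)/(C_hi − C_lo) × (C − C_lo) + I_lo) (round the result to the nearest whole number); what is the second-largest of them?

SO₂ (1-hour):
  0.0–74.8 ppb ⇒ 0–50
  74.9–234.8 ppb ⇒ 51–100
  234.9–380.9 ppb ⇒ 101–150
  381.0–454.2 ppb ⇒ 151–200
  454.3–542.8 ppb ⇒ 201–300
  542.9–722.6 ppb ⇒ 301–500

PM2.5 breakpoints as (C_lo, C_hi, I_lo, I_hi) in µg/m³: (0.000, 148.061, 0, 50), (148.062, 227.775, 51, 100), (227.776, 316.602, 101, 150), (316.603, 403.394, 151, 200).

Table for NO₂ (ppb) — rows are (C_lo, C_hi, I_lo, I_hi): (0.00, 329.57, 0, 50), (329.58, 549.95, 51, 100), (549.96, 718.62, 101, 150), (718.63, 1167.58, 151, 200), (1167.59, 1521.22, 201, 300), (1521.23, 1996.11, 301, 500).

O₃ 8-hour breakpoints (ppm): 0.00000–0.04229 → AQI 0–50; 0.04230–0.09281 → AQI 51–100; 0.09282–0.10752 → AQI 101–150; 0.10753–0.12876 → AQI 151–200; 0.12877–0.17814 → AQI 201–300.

98

SO₂: 536.4 lies in 454.3–542.8, so I_lo=201, I_hi=300, C_lo=454.3, C_hi=542.8.
(300−201)/(542.8−454.3) × (536.4−454.3) + 201 = 99/88.5 × 82.1 + 201 ≈ 292.84 → 293.
PM2.5 152.885: bracket 148.062–227.775 → index 51–100; slope 49/79.713, offset 4.823.
AQI = 51 + 49/79.713·4.823 ≈ 53.96 ⇒ 54.
NO₂: 540.42 lies in 329.58–549.95, so I_lo=51, I_hi=100, C_lo=329.58, C_hi=549.95.
(100−51)/(549.95−329.58) × (540.42−329.58) + 51 = 49/220.37 × 210.84 + 51 ≈ 97.88 → 98.
O₃: 0.04643 lies in 0.04230–0.09281, so I_lo=51, I_hi=100, C_lo=0.04230, C_hi=0.09281.
(100−51)/(0.09281−0.04230) × (0.04643−0.04230) + 51 = 49/0.05051 × 0.00413 + 51 ≈ 55.01 → 55.
Sub-indices: SO₂→293, PM2.5→54, NO₂→98, O₃→55. Ranked high→low: 293, 98, 55, 54. Second-highest sub-index = 98.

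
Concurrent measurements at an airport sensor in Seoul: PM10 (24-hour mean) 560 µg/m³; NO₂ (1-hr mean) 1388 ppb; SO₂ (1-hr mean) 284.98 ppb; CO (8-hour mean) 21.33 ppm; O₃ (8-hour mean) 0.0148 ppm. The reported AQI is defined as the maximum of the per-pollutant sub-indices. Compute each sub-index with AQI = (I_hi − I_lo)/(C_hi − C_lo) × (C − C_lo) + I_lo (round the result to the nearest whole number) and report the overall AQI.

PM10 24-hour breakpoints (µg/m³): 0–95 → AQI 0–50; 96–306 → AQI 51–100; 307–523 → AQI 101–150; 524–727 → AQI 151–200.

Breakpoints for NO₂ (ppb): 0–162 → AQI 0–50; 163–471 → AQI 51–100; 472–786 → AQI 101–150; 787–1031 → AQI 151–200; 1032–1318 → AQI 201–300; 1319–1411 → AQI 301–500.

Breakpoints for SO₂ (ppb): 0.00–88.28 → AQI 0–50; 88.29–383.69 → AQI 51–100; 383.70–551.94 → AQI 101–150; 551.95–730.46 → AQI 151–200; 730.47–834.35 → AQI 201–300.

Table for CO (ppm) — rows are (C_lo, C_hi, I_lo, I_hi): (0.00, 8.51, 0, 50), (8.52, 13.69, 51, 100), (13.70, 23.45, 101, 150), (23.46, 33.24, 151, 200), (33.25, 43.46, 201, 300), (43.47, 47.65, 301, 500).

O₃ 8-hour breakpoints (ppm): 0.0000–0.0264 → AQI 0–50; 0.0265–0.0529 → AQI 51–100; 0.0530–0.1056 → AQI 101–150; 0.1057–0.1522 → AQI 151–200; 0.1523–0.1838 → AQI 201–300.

450

PM10: 560 ∈ [524, 727] ↔ index [151, 200].
151 + (560−524)·(200−151)/(727−524) = 151 + 36·49/203 ≈ 159.69, so AQI = 160.
NO₂: 1388 lies in 1319–1411, so I_lo=301, I_hi=500, C_lo=1319, C_hi=1411.
(500−301)/(1411−1319) × (1388−1319) + 301 = 199/92 × 69 + 301 ≈ 450.25 → 450.
SO₂: 284.98 lies in 88.29–383.69, so I_lo=51, I_hi=100, C_lo=88.29, C_hi=383.69.
(100−51)/(383.69−88.29) × (284.98−88.29) + 51 = 49/295.40 × 196.69 + 51 ≈ 83.63 → 84.
CO: 21.33 lies in 13.70–23.45, so I_lo=101, I_hi=150, C_lo=13.70, C_hi=23.45.
(150−101)/(23.45−13.70) × (21.33−13.70) + 101 = 49/9.75 × 7.63 + 101 ≈ 139.35 → 139.
O₃ 0.0148: bracket 0.0000–0.0264 → index 0–50; slope 50/0.0264, offset 0.0148.
AQI = 0 + 50/0.0264·0.0148 ≈ 28.03 ⇒ 28.
Sub-indices: PM10→160, NO₂→450, SO₂→84, CO→139, O₃→28. Overall AQI = max = 450; dominant pollutant is NO₂.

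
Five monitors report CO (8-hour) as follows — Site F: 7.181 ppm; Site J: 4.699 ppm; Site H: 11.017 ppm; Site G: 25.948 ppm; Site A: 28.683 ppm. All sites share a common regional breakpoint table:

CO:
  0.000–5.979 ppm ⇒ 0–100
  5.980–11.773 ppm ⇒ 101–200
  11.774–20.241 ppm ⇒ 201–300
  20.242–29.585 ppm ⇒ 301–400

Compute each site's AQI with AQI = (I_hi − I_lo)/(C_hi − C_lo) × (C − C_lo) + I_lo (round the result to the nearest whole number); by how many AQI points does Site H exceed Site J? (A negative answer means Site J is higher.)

Site F: row 5.980–11.773 (AQI 101–200). (200−101)·(7.181−5.980)/(11.773−5.980) + 101 = 99·1.201/5.793 + 101 ≈ 121.52 → 122.
Site J: row 0.000–5.979 (AQI 0–100). (100−0)·(4.699−0.000)/(5.979−0.000) + 0 = 100·4.699/5.979 + 0 ≈ 78.59 → 79.
Site H: row 5.980–11.773 (AQI 101–200). (200−101)·(11.017−5.980)/(11.773−5.980) + 101 = 99·5.037/5.793 + 101 ≈ 187.08 → 187.
Site G 25.948: bracket 20.242–29.585 → index 301–400; slope 99/9.343, offset 5.706.
AQI = 301 + 99/9.343·5.706 ≈ 361.46 ⇒ 361.
Site A: 28.683 lies in 20.242–29.585, so I_lo=301, I_hi=400, C_lo=20.242, C_hi=29.585.
(400−301)/(29.585−20.242) × (28.683−20.242) + 301 = 99/9.343 × 8.441 + 301 ≈ 390.44 → 390.
AQIs: Site F=122, Site J=79, Site H=187, Site G=361, Site A=390. Site H (187) − Site J (79) = 108.

108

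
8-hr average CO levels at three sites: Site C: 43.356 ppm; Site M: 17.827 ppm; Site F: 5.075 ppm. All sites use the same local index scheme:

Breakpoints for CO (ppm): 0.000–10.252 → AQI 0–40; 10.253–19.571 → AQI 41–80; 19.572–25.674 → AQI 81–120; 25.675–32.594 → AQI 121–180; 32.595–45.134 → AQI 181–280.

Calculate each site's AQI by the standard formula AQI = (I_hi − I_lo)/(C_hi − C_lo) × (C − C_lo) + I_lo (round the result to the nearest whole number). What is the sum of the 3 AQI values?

359

Site C 43.356: bracket 32.595–45.134 → index 181–280; slope 99/12.539, offset 10.761.
AQI = 181 + 99/12.539·10.761 ≈ 265.96 ⇒ 266.
Site M: 17.827 lies in 10.253–19.571, so I_lo=41, I_hi=80, C_lo=10.253, C_hi=19.571.
(80−41)/(19.571−10.253) × (17.827−10.253) + 41 = 39/9.318 × 7.574 + 41 ≈ 72.70 → 73.
Site F: 5.075 lies in 0.000–10.252, so I_lo=0, I_hi=40, C_lo=0.000, C_hi=10.252.
(40−0)/(10.252−0.000) × (5.075−0.000) + 0 = 40/10.252 × 5.075 + 0 ≈ 19.80 → 20.
AQIs: Site C=266, Site M=73, Site F=20. Sum = 266 + 73 + 20 = 359.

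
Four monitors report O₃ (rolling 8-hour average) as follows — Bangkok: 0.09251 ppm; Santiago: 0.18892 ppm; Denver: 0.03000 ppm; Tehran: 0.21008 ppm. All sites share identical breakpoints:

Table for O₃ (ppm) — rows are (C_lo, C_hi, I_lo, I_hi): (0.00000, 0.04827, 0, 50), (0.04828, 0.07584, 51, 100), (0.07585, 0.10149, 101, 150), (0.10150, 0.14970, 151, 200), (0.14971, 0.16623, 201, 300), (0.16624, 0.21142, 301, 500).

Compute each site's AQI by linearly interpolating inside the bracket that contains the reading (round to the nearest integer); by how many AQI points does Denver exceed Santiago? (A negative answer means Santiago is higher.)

-370

Bangkok: row 0.07585–0.10149 (AQI 101–150). (150−101)·(0.09251−0.07585)/(0.10149−0.07585) + 101 = 49·0.01666/0.02564 + 101 ≈ 132.84 → 133.
Santiago: row 0.16624–0.21142 (AQI 301–500). (500−301)·(0.18892−0.16624)/(0.21142−0.16624) + 301 = 199·0.02268/0.04518 + 301 ≈ 400.90 → 401.
Denver 0.03000: bracket 0.00000–0.04827 → index 0–50; slope 50/0.04827, offset 0.03000.
AQI = 0 + 50/0.04827·0.03000 ≈ 31.08 ⇒ 31.
Tehran: row 0.16624–0.21142 (AQI 301–500). (500−301)·(0.21008−0.16624)/(0.21142−0.16624) + 301 = 199·0.04384/0.04518 + 301 ≈ 494.10 → 494.
AQIs: Bangkok=133, Santiago=401, Denver=31, Tehran=494. Denver (31) − Santiago (401) = -370.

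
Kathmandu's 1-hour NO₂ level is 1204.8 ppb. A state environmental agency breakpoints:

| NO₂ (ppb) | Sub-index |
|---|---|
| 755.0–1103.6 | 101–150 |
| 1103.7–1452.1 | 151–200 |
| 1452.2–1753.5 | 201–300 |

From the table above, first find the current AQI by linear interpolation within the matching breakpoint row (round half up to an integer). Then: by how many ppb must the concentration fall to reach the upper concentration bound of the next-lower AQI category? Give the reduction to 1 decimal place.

NO₂: 1204.8 ∈ [1103.7, 1452.1] ↔ index [151, 200].
151 + (1204.8−1103.7)·(200−151)/(1452.1−1103.7) = 151 + 101.1·49/348.4 ≈ 165.22, so AQI = 165.
Current AQI 165 is in the Unhealthy range (151–200). The next-lower category tops out at AQI 150, whose upper concentration bound is 1103.6 ppb.
Reduction needed = 1204.8 − 1103.6 = 101.2 ppb.

101.2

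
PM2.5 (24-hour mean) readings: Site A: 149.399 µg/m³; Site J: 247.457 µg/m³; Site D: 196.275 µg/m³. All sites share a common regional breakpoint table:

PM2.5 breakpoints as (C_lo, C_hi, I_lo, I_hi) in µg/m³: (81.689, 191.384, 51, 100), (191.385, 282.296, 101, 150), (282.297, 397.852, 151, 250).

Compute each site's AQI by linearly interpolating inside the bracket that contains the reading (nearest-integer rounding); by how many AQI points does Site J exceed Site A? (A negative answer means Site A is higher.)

Site A 149.399: bracket 81.689–191.384 → index 51–100; slope 49/109.695, offset 67.710.
AQI = 51 + 49/109.695·67.710 ≈ 81.25 ⇒ 81.
Site J: row 191.385–282.296 (AQI 101–150). (150−101)·(247.457−191.385)/(282.296−191.385) + 101 = 49·56.072/90.911 + 101 ≈ 131.22 → 131.
Site D 196.275: bracket 191.385–282.296 → index 101–150; slope 49/90.911, offset 4.890.
AQI = 101 + 49/90.911·4.890 ≈ 103.64 ⇒ 104.
AQIs: Site A=81, Site J=131, Site D=104. Site J (131) − Site A (81) = 50.

50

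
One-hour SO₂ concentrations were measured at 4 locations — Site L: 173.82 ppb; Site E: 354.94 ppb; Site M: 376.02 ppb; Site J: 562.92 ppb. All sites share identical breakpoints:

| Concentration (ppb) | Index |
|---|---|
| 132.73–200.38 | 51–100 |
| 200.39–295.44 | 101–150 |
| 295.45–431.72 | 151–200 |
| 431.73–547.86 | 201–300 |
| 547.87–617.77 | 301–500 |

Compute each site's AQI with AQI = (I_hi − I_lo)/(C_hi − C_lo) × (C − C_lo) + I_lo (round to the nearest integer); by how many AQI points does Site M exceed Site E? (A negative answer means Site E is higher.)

8

Site L: 173.82 lies in 132.73–200.38, so I_lo=51, I_hi=100, C_lo=132.73, C_hi=200.38.
(100−51)/(200.38−132.73) × (173.82−132.73) + 51 = 49/67.65 × 41.09 + 51 ≈ 80.76 → 81.
Site E: row 295.45–431.72 (AQI 151–200). (200−151)·(354.94−295.45)/(431.72−295.45) + 151 = 49·59.49/136.27 + 151 ≈ 172.39 → 172.
Site M: 376.02 ∈ [295.45, 431.72] ↔ index [151, 200].
151 + (376.02−295.45)·(200−151)/(431.72−295.45) = 151 + 80.57·49/136.27 ≈ 179.97, so AQI = 180.
Site J: 562.92 ∈ [547.87, 617.77] ↔ index [301, 500].
301 + (562.92−547.87)·(500−301)/(617.77−547.87) = 301 + 15.05·199/69.90 ≈ 343.85, so AQI = 344.
AQIs: Site L=81, Site E=172, Site M=180, Site J=344. Site M (180) − Site E (172) = 8.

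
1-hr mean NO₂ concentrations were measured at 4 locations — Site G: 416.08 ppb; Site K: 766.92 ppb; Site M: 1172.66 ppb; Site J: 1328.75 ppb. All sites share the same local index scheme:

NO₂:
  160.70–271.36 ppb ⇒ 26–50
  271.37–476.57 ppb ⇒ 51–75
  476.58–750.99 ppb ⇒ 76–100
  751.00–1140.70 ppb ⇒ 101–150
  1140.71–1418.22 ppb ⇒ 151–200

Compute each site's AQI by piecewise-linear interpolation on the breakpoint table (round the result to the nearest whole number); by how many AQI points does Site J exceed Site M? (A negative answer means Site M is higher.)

27

Site G: 416.08 ∈ [271.37, 476.57] ↔ index [51, 75].
51 + (416.08−271.37)·(75−51)/(476.57−271.37) = 51 + 144.71·24/205.20 ≈ 67.93, so AQI = 68.
Site K: 766.92 lies in 751.00–1140.70, so I_lo=101, I_hi=150, C_lo=751.00, C_hi=1140.70.
(150−101)/(1140.70−751.00) × (766.92−751.00) + 101 = 49/389.70 × 15.92 + 101 ≈ 103.00 → 103.
Site M: 1172.66 lies in 1140.71–1418.22, so I_lo=151, I_hi=200, C_lo=1140.71, C_hi=1418.22.
(200−151)/(1418.22−1140.71) × (1172.66−1140.71) + 151 = 49/277.51 × 31.95 + 151 ≈ 156.64 → 157.
Site J: 1328.75 lies in 1140.71–1418.22, so I_lo=151, I_hi=200, C_lo=1140.71, C_hi=1418.22.
(200−151)/(1418.22−1140.71) × (1328.75−1140.71) + 151 = 49/277.51 × 188.04 + 151 ≈ 184.20 → 184.
AQIs: Site G=68, Site K=103, Site M=157, Site J=184. Site J (184) − Site M (157) = 27.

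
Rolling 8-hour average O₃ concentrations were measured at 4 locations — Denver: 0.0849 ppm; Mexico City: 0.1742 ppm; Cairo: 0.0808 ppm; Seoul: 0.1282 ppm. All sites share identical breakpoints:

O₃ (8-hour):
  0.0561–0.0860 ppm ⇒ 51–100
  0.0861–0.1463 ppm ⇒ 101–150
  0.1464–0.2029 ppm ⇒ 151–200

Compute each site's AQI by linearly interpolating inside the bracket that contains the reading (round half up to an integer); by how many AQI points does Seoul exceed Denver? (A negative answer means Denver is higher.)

37

Denver: 0.0849 lies in 0.0561–0.0860, so I_lo=51, I_hi=100, C_lo=0.0561, C_hi=0.0860.
(100−51)/(0.0860−0.0561) × (0.0849−0.0561) + 51 = 49/0.0299 × 0.0288 + 51 ≈ 98.20 → 98.
Mexico City 0.1742: bracket 0.1464–0.2029 → index 151–200; slope 49/0.0565, offset 0.0278.
AQI = 151 + 49/0.0565·0.0278 ≈ 175.11 ⇒ 175.
Cairo: 0.0808 lies in 0.0561–0.0860, so I_lo=51, I_hi=100, C_lo=0.0561, C_hi=0.0860.
(100−51)/(0.0860−0.0561) × (0.0808−0.0561) + 51 = 49/0.0299 × 0.0247 + 51 ≈ 91.48 → 91.
Seoul 0.1282: bracket 0.0861–0.1463 → index 101–150; slope 49/0.0602, offset 0.0421.
AQI = 101 + 49/0.0602·0.0421 ≈ 135.27 ⇒ 135.
AQIs: Denver=98, Mexico City=175, Cairo=91, Seoul=135. Seoul (135) − Denver (98) = 37.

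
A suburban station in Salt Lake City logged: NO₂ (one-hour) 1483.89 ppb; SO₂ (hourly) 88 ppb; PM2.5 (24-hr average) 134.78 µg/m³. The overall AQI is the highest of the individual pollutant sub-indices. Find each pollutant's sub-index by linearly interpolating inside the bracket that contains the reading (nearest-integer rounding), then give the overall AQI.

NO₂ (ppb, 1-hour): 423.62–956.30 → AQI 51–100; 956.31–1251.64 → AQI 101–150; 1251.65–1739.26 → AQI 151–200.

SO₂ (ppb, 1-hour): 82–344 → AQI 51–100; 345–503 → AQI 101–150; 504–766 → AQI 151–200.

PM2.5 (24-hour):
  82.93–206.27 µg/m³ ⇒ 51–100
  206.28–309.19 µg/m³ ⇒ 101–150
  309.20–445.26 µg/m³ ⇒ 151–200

NO₂: 1483.89 lies in 1251.65–1739.26, so I_lo=151, I_hi=200, C_lo=1251.65, C_hi=1739.26.
(200−151)/(1739.26−1251.65) × (1483.89−1251.65) + 151 = 49/487.61 × 232.24 + 151 ≈ 174.34 → 174.
SO₂: 88 ∈ [82, 344] ↔ index [51, 100].
51 + (88−82)·(100−51)/(344−82) = 51 + 6·49/262 ≈ 52.12, so AQI = 52.
PM2.5: 134.78 lies in 82.93–206.27, so I_lo=51, I_hi=100, C_lo=82.93, C_hi=206.27.
(100−51)/(206.27−82.93) × (134.78−82.93) + 51 = 49/123.34 × 51.85 + 51 ≈ 71.60 → 72.
Sub-indices: NO₂→174, SO₂→52, PM2.5→72. Overall AQI = max = 174; dominant pollutant is NO₂.

174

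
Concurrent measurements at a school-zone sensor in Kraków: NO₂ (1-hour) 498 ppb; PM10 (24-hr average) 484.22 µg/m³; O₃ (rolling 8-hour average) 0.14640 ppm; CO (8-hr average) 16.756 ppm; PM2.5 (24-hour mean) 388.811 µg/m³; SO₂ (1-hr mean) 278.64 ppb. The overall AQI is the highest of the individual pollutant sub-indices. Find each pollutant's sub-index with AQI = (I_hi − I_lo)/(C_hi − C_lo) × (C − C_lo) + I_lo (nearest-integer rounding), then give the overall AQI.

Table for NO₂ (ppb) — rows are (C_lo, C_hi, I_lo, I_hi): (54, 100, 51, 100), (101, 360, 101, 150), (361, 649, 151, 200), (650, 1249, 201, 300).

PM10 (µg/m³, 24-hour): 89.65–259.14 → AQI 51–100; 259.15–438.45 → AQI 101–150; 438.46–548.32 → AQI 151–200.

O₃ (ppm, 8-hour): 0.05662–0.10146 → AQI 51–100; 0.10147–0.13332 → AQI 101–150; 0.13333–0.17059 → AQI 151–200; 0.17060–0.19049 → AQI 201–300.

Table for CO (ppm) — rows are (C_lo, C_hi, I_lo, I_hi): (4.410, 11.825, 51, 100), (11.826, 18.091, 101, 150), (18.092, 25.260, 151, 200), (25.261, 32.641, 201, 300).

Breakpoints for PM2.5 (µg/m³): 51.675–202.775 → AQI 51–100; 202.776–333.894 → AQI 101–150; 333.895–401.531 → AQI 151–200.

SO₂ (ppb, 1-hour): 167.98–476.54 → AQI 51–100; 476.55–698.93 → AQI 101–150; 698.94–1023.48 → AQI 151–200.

191

NO₂: 498 lies in 361–649, so I_lo=151, I_hi=200, C_lo=361, C_hi=649.
(200−151)/(649−361) × (498−361) + 151 = 49/288 × 137 + 151 ≈ 174.31 → 174.
PM10: row 438.46–548.32 (AQI 151–200). (200−151)·(484.22−438.46)/(548.32−438.46) + 151 = 49·45.76/109.86 + 151 ≈ 171.41 → 171.
O₃: 0.14640 ∈ [0.13333, 0.17059] ↔ index [151, 200].
151 + (0.14640−0.13333)·(200−151)/(0.17059−0.13333) = 151 + 0.01307·49/0.03726 ≈ 168.19, so AQI = 168.
CO: row 11.826–18.091 (AQI 101–150). (150−101)·(16.756−11.826)/(18.091−11.826) + 101 = 49·4.930/6.265 + 101 ≈ 139.56 → 140.
PM2.5 388.811: bracket 333.895–401.531 → index 151–200; slope 49/67.636, offset 54.916.
AQI = 151 + 49/67.636·54.916 ≈ 190.78 ⇒ 191.
SO₂ 278.64: bracket 167.98–476.54 → index 51–100; slope 49/308.56, offset 110.66.
AQI = 51 + 49/308.56·110.66 ≈ 68.57 ⇒ 69.
Sub-indices: NO₂→174, PM10→171, O₃→168, CO→140, PM2.5→191, SO₂→69. Overall AQI = max = 191; dominant pollutant is PM2.5.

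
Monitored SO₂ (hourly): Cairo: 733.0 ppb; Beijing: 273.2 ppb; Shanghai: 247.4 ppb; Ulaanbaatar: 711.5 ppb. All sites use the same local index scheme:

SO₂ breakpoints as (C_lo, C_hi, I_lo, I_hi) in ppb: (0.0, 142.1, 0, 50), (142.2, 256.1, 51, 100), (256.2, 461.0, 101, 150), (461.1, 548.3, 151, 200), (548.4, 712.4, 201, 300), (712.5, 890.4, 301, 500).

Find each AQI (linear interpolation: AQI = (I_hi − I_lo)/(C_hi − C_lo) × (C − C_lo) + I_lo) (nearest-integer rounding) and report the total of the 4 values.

Cairo: row 712.5–890.4 (AQI 301–500). (500−301)·(733.0−712.5)/(890.4−712.5) + 301 = 199·20.5/177.9 + 301 ≈ 323.93 → 324.
Beijing: 273.2 ∈ [256.2, 461.0] ↔ index [101, 150].
101 + (273.2−256.2)·(150−101)/(461.0−256.2) = 101 + 17.0·49/204.8 ≈ 105.07, so AQI = 105.
Shanghai: 247.4 ∈ [142.2, 256.1] ↔ index [51, 100].
51 + (247.4−142.2)·(100−51)/(256.1−142.2) = 51 + 105.2·49/113.9 ≈ 96.26, so AQI = 96.
Ulaanbaatar 711.5: bracket 548.4–712.4 → index 201–300; slope 99/164.0, offset 163.1.
AQI = 201 + 99/164.0·163.1 ≈ 299.46 ⇒ 299.
AQIs: Cairo=324, Beijing=105, Shanghai=96, Ulaanbaatar=299. Sum = 324 + 105 + 96 + 299 = 824.

824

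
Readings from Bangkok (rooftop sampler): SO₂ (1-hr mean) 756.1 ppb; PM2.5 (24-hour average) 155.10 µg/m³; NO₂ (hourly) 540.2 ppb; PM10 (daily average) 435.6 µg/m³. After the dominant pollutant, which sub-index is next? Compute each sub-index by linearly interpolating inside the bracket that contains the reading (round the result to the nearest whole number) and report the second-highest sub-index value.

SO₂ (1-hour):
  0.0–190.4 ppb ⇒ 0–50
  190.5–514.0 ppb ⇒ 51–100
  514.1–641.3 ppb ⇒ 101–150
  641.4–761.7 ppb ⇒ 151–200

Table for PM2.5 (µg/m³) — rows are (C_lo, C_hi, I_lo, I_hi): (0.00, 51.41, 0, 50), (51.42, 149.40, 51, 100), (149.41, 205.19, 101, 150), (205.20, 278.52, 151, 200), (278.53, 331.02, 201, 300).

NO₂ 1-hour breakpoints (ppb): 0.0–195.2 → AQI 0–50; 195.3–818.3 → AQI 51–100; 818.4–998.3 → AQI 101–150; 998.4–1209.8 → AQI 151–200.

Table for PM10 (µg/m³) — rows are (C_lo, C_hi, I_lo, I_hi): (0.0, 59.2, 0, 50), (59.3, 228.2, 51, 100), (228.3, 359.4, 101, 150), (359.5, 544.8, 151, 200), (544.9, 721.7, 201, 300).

171

SO₂: 756.1 ∈ [641.4, 761.7] ↔ index [151, 200].
151 + (756.1−641.4)·(200−151)/(761.7−641.4) = 151 + 114.7·49/120.3 ≈ 197.72, so AQI = 198.
PM2.5 155.10: bracket 149.41–205.19 → index 101–150; slope 49/55.78, offset 5.69.
AQI = 101 + 49/55.78·5.69 ≈ 106.00 ⇒ 106.
NO₂: 540.2 lies in 195.3–818.3, so I_lo=51, I_hi=100, C_lo=195.3, C_hi=818.3.
(100−51)/(818.3−195.3) × (540.2−195.3) + 51 = 49/623.0 × 344.9 + 51 ≈ 78.13 → 78.
PM10: 435.6 lies in 359.5–544.8, so I_lo=151, I_hi=200, C_lo=359.5, C_hi=544.8.
(200−151)/(544.8−359.5) × (435.6−359.5) + 151 = 49/185.3 × 76.1 + 151 ≈ 171.12 → 171.
Sub-indices: SO₂→198, PM2.5→106, NO₂→78, PM10→171. Ranked high→low: 198, 171, 106, 78. Second-highest sub-index = 171.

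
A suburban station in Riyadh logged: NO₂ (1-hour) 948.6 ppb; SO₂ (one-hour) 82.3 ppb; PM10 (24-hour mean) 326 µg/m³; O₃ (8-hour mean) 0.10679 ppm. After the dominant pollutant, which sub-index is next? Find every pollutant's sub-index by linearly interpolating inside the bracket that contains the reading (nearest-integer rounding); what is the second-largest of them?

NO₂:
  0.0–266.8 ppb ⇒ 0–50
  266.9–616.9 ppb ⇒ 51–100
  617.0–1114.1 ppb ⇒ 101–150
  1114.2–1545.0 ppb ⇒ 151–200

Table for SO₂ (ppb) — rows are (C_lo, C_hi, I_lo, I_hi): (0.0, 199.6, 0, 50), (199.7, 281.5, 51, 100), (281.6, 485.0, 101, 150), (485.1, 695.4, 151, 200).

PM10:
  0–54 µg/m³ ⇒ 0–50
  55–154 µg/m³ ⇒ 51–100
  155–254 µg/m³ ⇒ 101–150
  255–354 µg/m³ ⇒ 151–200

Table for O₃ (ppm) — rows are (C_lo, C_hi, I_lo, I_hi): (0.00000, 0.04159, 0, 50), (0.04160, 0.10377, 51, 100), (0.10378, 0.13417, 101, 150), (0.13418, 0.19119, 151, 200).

134

NO₂: 948.6 ∈ [617.0, 1114.1] ↔ index [101, 150].
101 + (948.6−617.0)·(150−101)/(1114.1−617.0) = 101 + 331.6·49/497.1 ≈ 133.69, so AQI = 134.
SO₂: row 0.0–199.6 (AQI 0–50). (50−0)·(82.3−0.0)/(199.6−0.0) + 0 = 50·82.3/199.6 + 0 ≈ 20.62 → 21.
PM10: 326 lies in 255–354, so I_lo=151, I_hi=200, C_lo=255, C_hi=354.
(200−151)/(354−255) × (326−255) + 151 = 49/99 × 71 + 151 ≈ 186.14 → 186.
O₃: 0.10679 ∈ [0.10378, 0.13417] ↔ index [101, 150].
101 + (0.10679−0.10378)·(150−101)/(0.13417−0.10378) = 101 + 0.00301·49/0.03039 ≈ 105.85, so AQI = 106.
Sub-indices: NO₂→134, SO₂→21, PM10→186, O₃→106. Ranked high→low: 186, 134, 106, 21. Second-highest sub-index = 134.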